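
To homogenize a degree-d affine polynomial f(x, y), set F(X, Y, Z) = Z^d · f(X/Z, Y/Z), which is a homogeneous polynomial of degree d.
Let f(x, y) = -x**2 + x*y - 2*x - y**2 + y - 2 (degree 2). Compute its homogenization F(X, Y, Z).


F(X, Y, Z) = -X**2 + X*Y - 2*X*Z - Y**2 + Y*Z - 2*Z**2

deg(f) = 2.
Substitute x = X/Z, y = Y/Z into f, then multiply by Z^2.
  monomial -1·x^2·y^0 ↦ -1·X^2·Y^0·Z^0.
  monomial 1·x^1·y^1 ↦ 1·X^1·Y^1·Z^0.
  monomial -2·x^1·y^0 ↦ -2·X^1·Y^0·Z^1.
  monomial -1·x^0·y^2 ↦ -1·X^0·Y^2·Z^0.
  monomial 1·x^0·y^1 ↦ 1·X^0·Y^1·Z^1.
  monomial -2·x^0·y^0 ↦ -2·X^0·Y^0·Z^2.
Collecting: F(X, Y, Z) = -X**2 + X*Y - 2*X*Z - Y**2 + Y*Z - 2*Z**2.


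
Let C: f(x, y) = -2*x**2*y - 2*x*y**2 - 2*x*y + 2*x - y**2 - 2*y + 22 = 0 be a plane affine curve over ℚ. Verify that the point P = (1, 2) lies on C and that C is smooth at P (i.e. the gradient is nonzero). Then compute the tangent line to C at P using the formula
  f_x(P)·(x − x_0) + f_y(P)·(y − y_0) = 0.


Tangent line at P: -18*x - 18*y + 54 = 0.

Step 1: f(1, 2) = 0, so P lies on C.
Step 2: partial derivatives
  f_x(x, y) = -4*x*y - 2*y**2 - 2*y + 2, f_y(x, y) = -2*x**2 - 4*x*y - 2*x - 2*y - 2.
  f_x(P) = -18, f_y(P) = -18 (gradient nonzero, so P is smooth).
Step 3: tangent line at P: -18·(x − 1) + -18·(y − 2) = 0.
Expanding: -18*x - 18*y + 54 = 0.


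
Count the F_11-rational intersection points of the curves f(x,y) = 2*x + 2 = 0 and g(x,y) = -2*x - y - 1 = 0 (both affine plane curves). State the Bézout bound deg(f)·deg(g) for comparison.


Common zeros: {(10, 1)}; count = 1; Bézout bound = 1.

deg(f) = 1, deg(g) = 1, so Bézout bound = 1.
Scan x ∈ F_11. For each x, list the y ∈ F_11 with f(x, y) ≡ 0 and those with g(x, y) ≡ 0 (mod 11); the common zeros in that column are the intersection.
  x = 0: f ≡ 0 at y ∈ ∅; g ≡ 0 at y ∈ {10}; common: ∅.
  x = 1: f ≡ 0 at y ∈ ∅; g ≡ 0 at y ∈ {8}; common: ∅.
  x = 2: f ≡ 0 at y ∈ ∅; g ≡ 0 at y ∈ {6}; common: ∅.
  x = 3: f ≡ 0 at y ∈ ∅; g ≡ 0 at y ∈ {4}; common: ∅.
  x = 4: f ≡ 0 at y ∈ ∅; g ≡ 0 at y ∈ {2}; common: ∅.
  x = 5: f ≡ 0 at y ∈ ∅; g ≡ 0 at y ∈ {0}; common: ∅.
  x = 6: f ≡ 0 at y ∈ ∅; g ≡ 0 at y ∈ {9}; common: ∅.
  x = 7: f ≡ 0 at y ∈ ∅; g ≡ 0 at y ∈ {7}; common: ∅.
  x = 8: f ≡ 0 at y ∈ ∅; g ≡ 0 at y ∈ {5}; common: ∅.
  x = 9: f ≡ 0 at y ∈ ∅; g ≡ 0 at y ∈ {3}; common: ∅.
  x = 10: f ≡ 0 at y ∈ {0, 1, 2, 3, 4, 5, 6, 7, 8, 9, 10}; g ≡ 0 at y ∈ {1}; common: {1}.
Collecting: common zeros = {(10, 1)}, so the count is 1.
Comparison with the Bézout bound: 1 ≤ 1 = deg(f)·deg(g), as expected for curves with no common component (the bound is attained).


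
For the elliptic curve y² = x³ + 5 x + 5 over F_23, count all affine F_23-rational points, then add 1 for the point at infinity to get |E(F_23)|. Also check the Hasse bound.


Affine points = {(2, 0), (3, 1), (3, 22), (13, 6), (13, 17), (14, 6), (14, 17), (16, 8), (16, 15), (17, 9), (17, 14), (18, 4), (18, 19), (19, 6), (19, 17), (20, 3), (20, 20)}; affine count = 17; |E(F_23)| = 18.

Discriminant check: Δ ∝ 4a³ + 27b² = 4·5³ + 27·5² = 4·125 + 27·25 ≡ 2 (mod 23). Nonzero ⇒ E is nonsingular.
For each x ∈ F_23, compute rhs = x³ + 5·x + 5 mod 23, then count y ∈ F_23 with y² ≡ rhs.
  x = 0: rhs = 5, matching y values: none (0 points).
  x = 1: rhs = 11, matching y values: none (0 points).
  x = 2: rhs = 0, matching y values: 0 (1 points).
  x = 3: rhs = 1, matching y values: 1, 22 (2 points).
  x = 4: rhs = 20, matching y values: none (0 points).
  x = 5: rhs = 17, matching y values: none (0 points).
  x = 6: rhs = 21, matching y values: none (0 points).
  x = 7: rhs = 15, matching y values: none (0 points).
  x = 8: rhs = 5, matching y values: none (0 points).
  x = 9: rhs = 20, matching y values: none (0 points).
  x = 10: rhs = 20, matching y values: none (0 points).
  x = 11: rhs = 11, matching y values: none (0 points).
  x = 12: rhs = 22, matching y values: none (0 points).
  x = 13: rhs = 13, matching y values: 6, 17 (2 points).
  x = 14: rhs = 13, matching y values: 6, 17 (2 points).
  x = 15: rhs = 5, matching y values: none (0 points).
  x = 16: rhs = 18, matching y values: 8, 15 (2 points).
  x = 17: rhs = 12, matching y values: 9, 14 (2 points).
  x = 18: rhs = 16, matching y values: 4, 19 (2 points).
  x = 19: rhs = 13, matching y values: 6, 17 (2 points).
  x = 20: rhs = 9, matching y values: 3, 20 (2 points).
  x = 21: rhs = 10, matching y values: none (0 points).
  x = 22: rhs = 22, matching y values: none (0 points).
Total affine count: 17.
Full point count |E(F_23)| = 17 + 1 = 18.
Hasse bound: |18 − (23+1)| = |-6| = 6 ≤ 2√23 ≈ 9.5917 ✓.


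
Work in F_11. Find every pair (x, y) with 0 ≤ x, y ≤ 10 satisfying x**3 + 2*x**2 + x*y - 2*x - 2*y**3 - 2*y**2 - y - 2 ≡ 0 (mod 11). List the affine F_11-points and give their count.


Affine F_11-points: {(0, 3), (3, 5), (4, 9), (5, 8), (6, 1), (8, 9), (9, 7), (10, 3)}; count = 8.

For each of the 121 pairs (x, y) ∈ F_11², evaluate f(x, y) mod 11. Record the zeros.
  x = 0: [0↦9, 1↦4, 2↦5, 3↦0, 4↦10, 5↦1, 6↦5, 7↦10, 8↦4, 9↦8, 10↦10]  zeros at y ∈ {3}
  x = 1: [0↦10, 1↦6, 2↦8, 3↦4, 4↦4, 5↦7, 6↦1, 7↦7, 8↦2, 9↦7, 10↦10]  zeros at y ∈ ∅
  x = 2: [0↦10, 1↦7, 2↦10, 3↦7, 4↦8, 5↦1, 6↦7, 7↦3, 8↦10, 9↦5, 10↦9]  zeros at y ∈ ∅
  x = 3: [0↦4, 1↦2, 2↦6, 3↦4, 4↦6, 5↦0, 6↦7, 7↦4, 8↦1, 9↦8, 10↦2]  zeros at y ∈ {5}
  x = 4: [0↦9, 1↦8, 2↦2, 3↦1, 4↦4, 5↦10, 6↦7, 7↦5, 8↦3, 9↦0, 10↦6]  zeros at y ∈ {9}
  x = 5: [0↦9, 1↦9, 2↦4, 3↦4, 4↦8, 5↦4, 6↦2, 7↦1, 8↦0, 9↦9, 10↦5]  zeros at y ∈ {8}
  x = 6: [0↦10, 1↦0, 2↦7, 3↦8, 4↦2, 5↦10, 6↦9, 7↦9, 8↦9, 9↦8, 10↦5]  zeros at y ∈ {1}
  x = 7: [0↦7, 1↦9, 2↦6, 3↦8, 4↦3, 5↦1, 6↦1, 7↦2, 8↦3, 9↦3, 10↦1]  zeros at y ∈ ∅
  x = 8: [0↦6, 1↦9, 2↦7, 3↦10, 4↦6, 5↦5, 6↦6, 7↦8, 8↦10, 9↦0, 10↦10]  zeros at y ∈ {9}
  x = 9: [0↦2, 1↦6, 2↦5, 3↦9, 4↦6, 5↦6, 6↦8, 7↦0, 8↦3, 9↦5, 10↦5]  zeros at y ∈ {7}
  x = 10: [0↦1, 1↦6, 2↦6, 3↦0, 4↦9, 5↦10, 6↦2, 7↦6, 8↦10, 9↦2, 10↦3]  zeros at y ∈ {3}
Collecting zeros: affine points = {(0, 3), (3, 5), (4, 9), (5, 8), (6, 1), (8, 9), (9, 7), (10, 3)}.
Total count |C(F_11)_aff| = 8.


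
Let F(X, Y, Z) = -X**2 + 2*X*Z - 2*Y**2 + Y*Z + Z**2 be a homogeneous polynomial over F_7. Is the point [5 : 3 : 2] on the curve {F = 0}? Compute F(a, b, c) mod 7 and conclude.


F(5,3,2) ≡ 1 (mod 7); P is NOT on the curve.

Evaluate F(5, 3, 2) term-by-term (mod 7).
  -X**2 ↦ -1·25·1·1 = -25
  2*X*Z ↦ 2·5·1·2 = 20
  -2*Y**2 ↦ -2·1·9·1 = -18
  Y*Z ↦ 1·1·3·2 = 6
  Z**2 ↦ 1·1·1·4 = 4
Sum: F(5, 3, 2) = (-25) + (20) + (-18) + (6) + (4) = -13.
Reducing mod 7: -13 ≡ 1 (mod 7).
Since F(a, b, c) ≡ 1 ≠ 0 (mod 7), P does NOT lie on the curve.


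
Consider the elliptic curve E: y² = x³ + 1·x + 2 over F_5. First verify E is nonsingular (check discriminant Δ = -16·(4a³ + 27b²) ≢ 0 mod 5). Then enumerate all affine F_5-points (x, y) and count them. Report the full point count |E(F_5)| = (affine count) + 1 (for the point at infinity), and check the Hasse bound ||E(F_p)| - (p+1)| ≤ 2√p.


Affine points = {(1, 2), (1, 3), (4, 0)}; affine count = 3; |E(F_5)| = 4.

Discriminant check: Δ ∝ 4a³ + 27b² = 4·1³ + 27·2² = 4·1 + 27·4 ≡ 2 (mod 5). Nonzero ⇒ E is nonsingular.
For each x ∈ F_5, compute rhs = x³ + 1·x + 2 mod 5, then count y ∈ F_5 with y² ≡ rhs.
  x = 0: rhs = 2, matching y values: none (0 points).
  x = 1: rhs = 4, matching y values: 2, 3 (2 points).
  x = 2: rhs = 2, matching y values: none (0 points).
  x = 3: rhs = 2, matching y values: none (0 points).
  x = 4: rhs = 0, matching y values: 0 (1 points).
Total affine count: 3.
Full point count |E(F_5)| = 3 + 1 = 4.
Hasse bound: |4 − (5+1)| = |-2| = 2 ≤ 2√5 ≈ 4.4721 ✓.


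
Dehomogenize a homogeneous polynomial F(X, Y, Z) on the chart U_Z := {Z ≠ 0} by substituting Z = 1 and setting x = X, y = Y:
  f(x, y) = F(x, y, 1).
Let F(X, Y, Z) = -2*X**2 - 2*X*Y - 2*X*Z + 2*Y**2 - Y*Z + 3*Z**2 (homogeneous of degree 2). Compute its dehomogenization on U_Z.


f(x, y) = -2*x**2 - 2*x*y - 2*x + 2*y**2 - y + 3

On U_Z we set Z = 1. Each monomial c·X^i·Y^j·Z^k in F becomes c·x^i·y^j·1^k = c·x^i·y^j.
Substituting Z = 1: F(X, Y, 1) = -2*x**2 - 2*x*y - 2*x + 2*y**2 - y + 3.
Note: deg(f) ≤ deg(F) = 2; strict inequality happens when F is divisible by Z (lost terms).


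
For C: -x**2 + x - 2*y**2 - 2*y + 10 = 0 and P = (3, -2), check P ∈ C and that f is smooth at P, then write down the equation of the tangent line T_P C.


Tangent line at P: -5*x + 6*y + 27 = 0.

Step 1: f(3, -2) = 0, so P lies on C.
Step 2: partial derivatives
  f_x(x, y) = 1 - 2*x, f_y(x, y) = -4*y - 2.
  f_x(P) = -5, f_y(P) = 6 (gradient nonzero, so P is smooth).
Step 3: tangent line at P: -5·(x − 3) + 6·(y − -2) = 0.
Expanding: -5*x + 6*y + 27 = 0.


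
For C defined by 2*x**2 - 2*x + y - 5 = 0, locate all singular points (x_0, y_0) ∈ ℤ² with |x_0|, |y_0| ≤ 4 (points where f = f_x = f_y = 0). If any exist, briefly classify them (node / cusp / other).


No singular points in the scanned grid; C is smooth there.

Compute partial derivatives:
  f_x = 4*x - 2.
  f_y = 1.
f_y = 1 is a nonzero constant, so f_y never vanishes: no point (x, y) can satisfy f = f_x = f_y = 0. In particular no (x, y) ∈ {−4, ..., 4}² is singular; the curve is smooth.


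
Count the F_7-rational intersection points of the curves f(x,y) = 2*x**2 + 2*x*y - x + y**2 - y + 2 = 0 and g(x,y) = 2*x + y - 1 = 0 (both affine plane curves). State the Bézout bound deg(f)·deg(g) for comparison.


Common zeros: ∅; count = 0; Bézout bound = 2.

deg(f) = 2, deg(g) = 1, so Bézout bound = 2.
Scan x ∈ F_7. For each x, list the y ∈ F_7 with f(x, y) ≡ 0 and those with g(x, y) ≡ 0 (mod 7); the common zeros in that column are the intersection.
  x = 0: f ≡ 0 at y ∈ {4}; g ≡ 0 at y ∈ {1}; common: ∅.
  x = 1: f ≡ 0 at y ∈ ∅; g ≡ 0 at y ∈ {6}; common: ∅.
  x = 2: f ≡ 0 at y ∈ ∅; g ≡ 0 at y ∈ {4}; common: ∅.
  x = 3: f ≡ 0 at y ∈ ∅; g ≡ 0 at y ∈ {2}; common: ∅.
  x = 4: f ≡ 0 at y ∈ ∅; g ≡ 0 at y ∈ {0}; common: ∅.
  x = 5: f ≡ 0 at y ∈ ∅; g ≡ 0 at y ∈ {5}; common: ∅.
  x = 6: f ≡ 0 at y ∈ ∅; g ≡ 0 at y ∈ {3}; common: ∅.
Collecting: common zeros = ∅, so the count is 0.
Comparison with the Bézout bound: 0 ≤ 2 = deg(f)·deg(g), as expected for curves with no common component (the affine F_7-count falls short of the bound because intersections may lie at infinity, over extension fields, or carry multiplicity).


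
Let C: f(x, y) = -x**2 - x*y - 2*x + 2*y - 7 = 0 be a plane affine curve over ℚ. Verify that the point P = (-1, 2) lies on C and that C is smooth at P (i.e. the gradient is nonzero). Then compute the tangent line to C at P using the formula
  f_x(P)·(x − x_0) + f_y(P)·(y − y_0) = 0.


Tangent line at P: -2*x + 3*y - 8 = 0.

Step 1: f(-1, 2) = 0, so P lies on C.
Step 2: partial derivatives
  f_x(x, y) = -2*x - y - 2, f_y(x, y) = 2 - x.
  f_x(P) = -2, f_y(P) = 3 (gradient nonzero, so P is smooth).
Step 3: tangent line at P: -2·(x − -1) + 3·(y − 2) = 0.
Expanding: -2*x + 3*y - 8 = 0.


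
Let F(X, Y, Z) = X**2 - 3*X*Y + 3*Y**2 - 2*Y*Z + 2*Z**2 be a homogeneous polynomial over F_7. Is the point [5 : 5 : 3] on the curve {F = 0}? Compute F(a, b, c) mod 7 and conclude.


F(5,5,3) ≡ 6 (mod 7); P is NOT on the curve.

Evaluate F(5, 5, 3) term-by-term (mod 7).
  X**2 ↦ 1·25·1·1 = 25
  -3*X*Y ↦ -3·5·5·1 = -75
  3*Y**2 ↦ 3·1·25·1 = 75
  -2*Y*Z ↦ -2·1·5·3 = -30
  2*Z**2 ↦ 2·1·1·9 = 18
Sum: F(5, 5, 3) = (25) + (-75) + (75) + (-30) + (18) = 13.
Reducing mod 7: 13 ≡ 6 (mod 7).
Since F(a, b, c) ≡ 6 ≠ 0 (mod 7), P does NOT lie on the curve.


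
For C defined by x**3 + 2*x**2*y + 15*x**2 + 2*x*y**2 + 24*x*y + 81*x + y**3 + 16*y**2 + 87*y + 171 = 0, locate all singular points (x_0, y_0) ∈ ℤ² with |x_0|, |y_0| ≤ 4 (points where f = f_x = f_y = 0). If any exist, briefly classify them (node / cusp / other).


Singular points: {(-3, -3)}; classification: cusp.

Compute partial derivatives:
  f_x = 3*x**2 + 4*x*y + 30*x + 2*y**2 + 24*y + 81.
  f_y = 2*x**2 + 4*x*y + 24*x + 3*y**2 + 32*y + 87.
Scan x_0 ∈ {−4, ..., 4}. For each x_0, f_y(x_0, y) is a polynomial in y; find its integer roots y ∈ {−4, ..., 4}, then test f_x and f at those candidates.
  x = -4: f_y(-4, y) = 3*y**2 + 16*y + 23; no integer root y with |y| ≤ 4.
  x = -3: f_y(-3, y) = 3*y**2 + 20*y + 33; vanishes at y ∈ {-3}. (-3, -3): f_x = 0, f = 0 — SINGULAR.
  x = -2: f_y(-2, y) = 3*y**2 + 24*y + 47; no integer root y with |y| ≤ 4.
  x = -1: f_y(-1, y) = 3*y**2 + 28*y + 65; no integer root y with |y| ≤ 4.
  x = 0: f_y(0, y) = 3*y**2 + 32*y + 87; no integer root y with |y| ≤ 4.
  x = 1: f_y(1, y) = 3*y**2 + 36*y + 113; no integer root y with |y| ≤ 4.
  x = 2: f_y(2, y) = 3*y**2 + 40*y + 143; no integer root y with |y| ≤ 4.
  x = 3: f_y(3, y) = 3*y**2 + 44*y + 177; no integer root y with |y| ≤ 4.
  x = 4: f_y(4, y) = 3*y**2 + 48*y + 215; no integer root y with |y| ≤ 4.
Only singular point on the grid: (-3, -3).
Classify: substitute x = -3 + u, y = -3 + v and expand: f = u**3 + 2*u**2*v + 2*u*v**2 + v**3 + v**2.
No constant or linear terms (consistent with a singular point). Quadratic part: v**2. Cubic part: u**3 + 2*u**2*v + 2*u*v**2 + v**3.
The quadratic part v**2 is a perfect square, so there is a single (double) tangent line v = 0, i.e. y = -3. Restricting the cubic part to that line (v = 0) leaves u**3 ≠ 0, so f is not divisible by v and the branch is v² ≈ -u**3 to lowest order — this is a cusp.
Classification: cusp.


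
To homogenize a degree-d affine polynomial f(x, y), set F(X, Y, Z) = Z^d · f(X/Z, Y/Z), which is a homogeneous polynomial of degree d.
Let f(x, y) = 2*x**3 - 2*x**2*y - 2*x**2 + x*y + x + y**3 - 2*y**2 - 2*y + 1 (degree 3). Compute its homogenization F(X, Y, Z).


F(X, Y, Z) = 2*X**3 - 2*X**2*Y - 2*X**2*Z + X*Y*Z + X*Z**2 + Y**3 - 2*Y**2*Z - 2*Y*Z**2 + Z**3

deg(f) = 3.
Substitute x = X/Z, y = Y/Z into f, then multiply by Z^3.
  monomial 2·x^3·y^0 ↦ 2·X^3·Y^0·Z^0.
  monomial -2·x^2·y^1 ↦ -2·X^2·Y^1·Z^0.
  monomial -2·x^2·y^0 ↦ -2·X^2·Y^0·Z^1.
  monomial 1·x^1·y^1 ↦ 1·X^1·Y^1·Z^1.
  monomial 1·x^1·y^0 ↦ 1·X^1·Y^0·Z^2.
  monomial 1·x^0·y^3 ↦ 1·X^0·Y^3·Z^0.
  monomial -2·x^0·y^2 ↦ -2·X^0·Y^2·Z^1.
  monomial -2·x^0·y^1 ↦ -2·X^0·Y^1·Z^2.
  monomial 1·x^0·y^0 ↦ 1·X^0·Y^0·Z^3.
Collecting: F(X, Y, Z) = 2*X**3 - 2*X**2*Y - 2*X**2*Z + X*Y*Z + X*Z**2 + Y**3 - 2*Y**2*Z - 2*Y*Z**2 + Z**3.


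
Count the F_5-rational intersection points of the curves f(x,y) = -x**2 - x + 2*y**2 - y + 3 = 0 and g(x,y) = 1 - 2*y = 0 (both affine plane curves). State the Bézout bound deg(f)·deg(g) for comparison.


Common zeros: ∅; count = 0; Bézout bound = 2.

deg(f) = 2, deg(g) = 1, so Bézout bound = 2.
Scan x ∈ F_5. For each x, list the y ∈ F_5 with f(x, y) ≡ 0 and those with g(x, y) ≡ 0 (mod 5); the common zeros in that column are the intersection.
  x = 0: f ≡ 0 at y ∈ ∅; g ≡ 0 at y ∈ {3}; common: ∅.
  x = 1: f ≡ 0 at y ∈ ∅; g ≡ 0 at y ∈ {3}; common: ∅.
  x = 2: f ≡ 0 at y ∈ {4}; g ≡ 0 at y ∈ {3}; common: ∅.
  x = 3: f ≡ 0 at y ∈ ∅; g ≡ 0 at y ∈ {3}; common: ∅.
  x = 4: f ≡ 0 at y ∈ ∅; g ≡ 0 at y ∈ {3}; common: ∅.
Collecting: common zeros = ∅, so the count is 0.
Comparison with the Bézout bound: 0 ≤ 2 = deg(f)·deg(g), as expected for curves with no common component (the affine F_5-count falls short of the bound because intersections may lie at infinity, over extension fields, or carry multiplicity).


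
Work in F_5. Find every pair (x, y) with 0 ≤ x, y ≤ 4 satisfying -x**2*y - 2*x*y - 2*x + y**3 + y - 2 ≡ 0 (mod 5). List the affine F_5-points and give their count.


Affine F_5-points: {(0, 1), (1, 1), (1, 2), (2, 3), (2, 4), (3, 4), (4, 0)}; count = 7.

For each of the 25 pairs (x, y) ∈ F_5², evaluate f(x, y) mod 5. Record the zeros.
  x = 0: [0↦3, 1↦0, 2↦3, 3↦3, 4↦1]  zeros at y ∈ {1}
  x = 1: [0↦1, 1↦0, 2↦0, 3↦2, 4↦2]  zeros at y ∈ {1, 2}
  x = 2: [0↦4, 1↦3, 2↦3, 3↦0, 4↦0]  zeros at y ∈ {3, 4}
  x = 3: [0↦2, 1↦4, 2↦2, 3↦2, 4↦0]  zeros at y ∈ {4}
  x = 4: [0↦0, 1↦3, 2↦2, 3↦3, 4↦2]  zeros at y ∈ {0}
Collecting zeros: affine points = {(0, 1), (1, 1), (1, 2), (2, 3), (2, 4), (3, 4), (4, 0)}.
Total count |C(F_5)_aff| = 7.


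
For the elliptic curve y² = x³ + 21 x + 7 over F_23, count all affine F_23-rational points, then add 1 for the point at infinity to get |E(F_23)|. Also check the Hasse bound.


Affine points = {(1, 11), (1, 12), (6, 2), (6, 21), (12, 3), (12, 20), (13, 4), (13, 19), (14, 3), (14, 20), (16, 0), (20, 3), (20, 20), (21, 7), (21, 16), (22, 10), (22, 13)}; affine count = 17; |E(F_23)| = 18.

Discriminant check: Δ ∝ 4a³ + 27b² = 4·21³ + 27·7² = 4·9261 + 27·49 ≡ 3 (mod 23). Nonzero ⇒ E is nonsingular.
For each x ∈ F_23, compute rhs = x³ + 21·x + 7 mod 23, then count y ∈ F_23 with y² ≡ rhs.
  x = 0: rhs = 7, matching y values: none (0 points).
  x = 1: rhs = 6, matching y values: 11, 12 (2 points).
  x = 2: rhs = 11, matching y values: none (0 points).
  x = 3: rhs = 5, matching y values: none (0 points).
  x = 4: rhs = 17, matching y values: none (0 points).
  x = 5: rhs = 7, matching y values: none (0 points).
  x = 6: rhs = 4, matching y values: 2, 21 (2 points).
  x = 7: rhs = 14, matching y values: none (0 points).
  x = 8: rhs = 20, matching y values: none (0 points).
  x = 9: rhs = 5, matching y values: none (0 points).
  x = 10: rhs = 21, matching y values: none (0 points).
  x = 11: rhs = 5, matching y values: none (0 points).
  x = 12: rhs = 9, matching y values: 3, 20 (2 points).
  x = 13: rhs = 16, matching y values: 4, 19 (2 points).
  x = 14: rhs = 9, matching y values: 3, 20 (2 points).
  x = 15: rhs = 17, matching y values: none (0 points).
  x = 16: rhs = 0, matching y values: 0 (1 points).
  x = 17: rhs = 10, matching y values: none (0 points).
  x = 18: rhs = 7, matching y values: none (0 points).
  x = 19: rhs = 20, matching y values: none (0 points).
  x = 20: rhs = 9, matching y values: 3, 20 (2 points).
  x = 21: rhs = 3, matching y values: 7, 16 (2 points).
  x = 22: rhs = 8, matching y values: 10, 13 (2 points).
Total affine count: 17.
Full point count |E(F_23)| = 17 + 1 = 18.
Hasse bound: |18 − (23+1)| = |-6| = 6 ≤ 2√23 ≈ 9.5917 ✓.


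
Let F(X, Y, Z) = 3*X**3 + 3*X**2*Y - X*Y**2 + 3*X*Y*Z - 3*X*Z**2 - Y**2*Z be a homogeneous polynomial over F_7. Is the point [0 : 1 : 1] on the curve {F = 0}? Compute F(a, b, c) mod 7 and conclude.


F(0,1,1) ≡ 6 (mod 7); P is NOT on the curve.

Evaluate F(0, 1, 1) term-by-term (mod 7).
  3*X**3 ↦ 3·0·1·1 = 0
  3*X**2*Y ↦ 3·0·1·1 = 0
  -X*Y**2 ↦ -1·0·1·1 = 0
  3*X*Y*Z ↦ 3·0·1·1 = 0
  -3*X*Z**2 ↦ -3·0·1·1 = 0
  -Y**2*Z ↦ -1·1·1·1 = -1
Sum: F(0, 1, 1) = (0) + (0) + (0) + (0) + (0) + (-1) = -1.
Reducing mod 7: -1 ≡ 6 (mod 7).
Since F(a, b, c) ≡ 6 ≠ 0 (mod 7), P does NOT lie on the curve.


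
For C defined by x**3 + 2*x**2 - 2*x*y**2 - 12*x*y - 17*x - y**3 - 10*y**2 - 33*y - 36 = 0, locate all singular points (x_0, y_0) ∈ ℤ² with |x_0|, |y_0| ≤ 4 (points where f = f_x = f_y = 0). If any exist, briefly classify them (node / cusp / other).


Singular points: {(-1, -3)}; classification: node.

Compute partial derivatives:
  f_x = 3*x**2 + 4*x - 2*y**2 - 12*y - 17.
  f_y = -4*x*y - 12*x - 3*y**2 - 20*y - 33.
Scan x_0 ∈ {−4, ..., 4}. For each x_0, f_y(x_0, y) is a polynomial in y; find its integer roots y ∈ {−4, ..., 4}, then test f_x and f at those candidates.
  x = -4: f_y(-4, y) = -3*y**2 - 4*y + 15; vanishes at y ∈ {-3}. (-4, -3): f_x = 33 ≠ 0.
  x = -3: f_y(-3, y) = -3*y**2 - 8*y + 3; vanishes at y ∈ {-3}. (-3, -3): f_x = 16 ≠ 0.
  x = -2: f_y(-2, y) = -3*y**2 - 12*y - 9; vanishes at y ∈ {-3, -1}. (-2, -3): f_x = 5 ≠ 0; (-2, -1): f_x = -3 ≠ 0.
  x = -1: f_y(-1, y) = -3*y**2 - 16*y - 21; vanishes at y ∈ {-3}. (-1, -3): f_x = 0, f = 0 — SINGULAR.
  x = 0: f_y(0, y) = -3*y**2 - 20*y - 33; vanishes at y ∈ {-3}. (0, -3): f_x = 1 ≠ 0.
  x = 1: f_y(1, y) = -3*y**2 - 24*y - 45; vanishes at y ∈ {-3}. (1, -3): f_x = 8 ≠ 0.
  x = 2: f_y(2, y) = -3*y**2 - 28*y - 57; vanishes at y ∈ {-3}. (2, -3): f_x = 21 ≠ 0.
  x = 3: f_y(3, y) = -3*y**2 - 32*y - 69; vanishes at y ∈ {-3}. (3, -3): f_x = 40 ≠ 0.
  x = 4: f_y(4, y) = -3*y**2 - 36*y - 81; vanishes at y ∈ {-3}. (4, -3): f_x = 65 ≠ 0.
Only singular point on the grid: (-1, -3).
Classify: substitute x = -1 + u, y = -3 + v and expand: f = u**3 - u**2 - 2*u*v**2 - v**3 + v**2.
No constant or linear terms (consistent with a singular point). Quadratic part: -u**2 + v**2. Cubic part: u**3 - 2*u*v**2 - v**3.
The quadratic part v**2 - u**2 = (v − u)(v + u) splits into two distinct linear factors, so there are two distinct tangent lines y − -3 = ±(x − -1) — this is a node (ordinary double point).
Classification: node.


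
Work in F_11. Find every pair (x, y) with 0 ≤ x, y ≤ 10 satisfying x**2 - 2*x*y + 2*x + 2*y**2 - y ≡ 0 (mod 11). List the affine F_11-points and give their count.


Affine F_11-points: {(0, 0), (0, 6), (2, 3), (2, 5), (6, 5), (6, 7), (8, 4), (8, 10), (9, 0), (9, 4), (10, 6), (10, 10)}; count = 12.

For each of the 121 pairs (x, y) ∈ F_11², evaluate f(x, y) mod 11. Record the zeros.
  x = 0: [0↦0, 1↦1, 2↦6, 3↦4, 4↦6, 5↦1, 6↦0, 7↦3, 8↦10, 9↦10, 10↦3]  zeros at y ∈ {0, 6}
  x = 1: [0↦3, 1↦2, 2↦5, 3↦1, 4↦1, 5↦5, 6↦2, 7↦3, 8↦8, 9↦6, 10↦8]  zeros at y ∈ ∅
  x = 2: [0↦8, 1↦5, 2↦6, 3↦0, 4↦9, 5↦0, 6↦6, 7↦5, 8↦8, 9↦4, 10↦4]  zeros at y ∈ {3, 5}
  x = 3: [0↦4, 1↦10, 2↦9, 3↦1, 4↦8, 5↦8, 6↦1, 7↦9, 8↦10, 9↦4, 10↦2]  zeros at y ∈ ∅
  x = 4: [0↦2, 1↦6, 2↦3, 3↦4, 4↦9, 5↦7, 6↦9, 7↦4, 8↦3, 9↦6, 10↦2]  zeros at y ∈ ∅
  x = 5: [0↦2, 1↦4, 2↦10, 3↦9, 4↦1, 5↦8, 6↦8, 7↦1, 8↦9, 9↦10, 10↦4]  zeros at y ∈ ∅
  x = 6: [0↦4, 1↦4, 2↦8, 3↦5, 4↦6, 5↦0, 6↦9, 7↦0, 8↦6, 9↦5, 10↦8]  zeros at y ∈ {5, 7}
  x = 7: [0↦8, 1↦6, 2↦8, 3↦3, 4↦2, 5↦5, 6↦1, 7↦1, 8↦5, 9↦2, 10↦3]  zeros at y ∈ ∅
  x = 8: [0↦3, 1↦10, 2↦10, 3↦3, 4↦0, 5↦1, 6↦6, 7↦4, 8↦6, 9↦1, 10↦0]  zeros at y ∈ {4, 10}
  x = 9: [0↦0, 1↦5, 2↦3, 3↦5, 4↦0, 5↦10, 6↦2, 7↦9, 8↦9, 9↦2, 10↦10]  zeros at y ∈ {0, 4}
  x = 10: [0↦10, 1↦2, 2↦9, 3↦9, 4↦2, 5↦10, 6↦0, 7↦5, 8↦3, 9↦5, 10↦0]  zeros at y ∈ {6, 10}
Collecting zeros: affine points = {(0, 0), (0, 6), (2, 3), (2, 5), (6, 5), (6, 7), (8, 4), (8, 10), (9, 0), (9, 4), (10, 6), (10, 10)}.
Total count |C(F_11)_aff| = 12.


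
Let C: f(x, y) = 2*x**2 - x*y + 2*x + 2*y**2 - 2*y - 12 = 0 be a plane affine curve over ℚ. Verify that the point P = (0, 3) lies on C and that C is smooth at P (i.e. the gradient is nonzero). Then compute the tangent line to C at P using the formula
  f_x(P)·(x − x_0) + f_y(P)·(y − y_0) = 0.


Tangent line at P: -x + 10*y - 30 = 0.

Step 1: f(0, 3) = 0, so P lies on C.
Step 2: partial derivatives
  f_x(x, y) = 4*x - y + 2, f_y(x, y) = -x + 4*y - 2.
  f_x(P) = -1, f_y(P) = 10 (gradient nonzero, so P is smooth).
Step 3: tangent line at P: -1·(x − 0) + 10·(y − 3) = 0.
Expanding: -x + 10*y - 30 = 0.


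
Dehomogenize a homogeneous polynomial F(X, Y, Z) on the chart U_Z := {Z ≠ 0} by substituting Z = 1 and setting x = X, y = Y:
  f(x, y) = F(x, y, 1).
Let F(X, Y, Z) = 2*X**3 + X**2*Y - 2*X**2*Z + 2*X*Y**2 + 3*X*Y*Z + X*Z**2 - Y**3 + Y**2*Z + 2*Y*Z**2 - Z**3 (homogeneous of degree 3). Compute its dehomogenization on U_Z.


f(x, y) = 2*x**3 + x**2*y - 2*x**2 + 2*x*y**2 + 3*x*y + x - y**3 + y**2 + 2*y - 1

On U_Z we set Z = 1. Each monomial c·X^i·Y^j·Z^k in F becomes c·x^i·y^j·1^k = c·x^i·y^j.
Substituting Z = 1: F(X, Y, 1) = 2*x**3 + x**2*y - 2*x**2 + 2*x*y**2 + 3*x*y + x - y**3 + y**2 + 2*y - 1.
Note: deg(f) ≤ deg(F) = 3; strict inequality happens when F is divisible by Z (lost terms).


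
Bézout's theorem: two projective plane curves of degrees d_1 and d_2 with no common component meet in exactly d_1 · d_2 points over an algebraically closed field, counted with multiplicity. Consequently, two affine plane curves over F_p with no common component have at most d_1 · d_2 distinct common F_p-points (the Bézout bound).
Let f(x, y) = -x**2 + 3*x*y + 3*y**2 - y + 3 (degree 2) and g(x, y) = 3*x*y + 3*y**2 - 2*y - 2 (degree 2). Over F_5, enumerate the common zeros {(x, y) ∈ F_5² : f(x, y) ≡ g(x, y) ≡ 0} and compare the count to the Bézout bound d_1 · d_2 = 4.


Common zeros: ∅; count = 0; Bézout bound = 4.

deg(f) = 2, deg(g) = 2, so Bézout bound = 4.
Scan x ∈ F_5. For each x, list the y ∈ F_5 with f(x, y) ≡ 0 and those with g(x, y) ≡ 0 (mod 5); the common zeros in that column are the intersection.
  x = 0: f ≡ 0 at y ∈ {1}; g ≡ 0 at y ∈ ∅; common: ∅.
  x = 1: f ≡ 0 at y ∈ {3}; g ≡ 0 at y ∈ {4}; common: ∅.
  x = 2: f ≡ 0 at y ∈ ∅; g ≡ 0 at y ∈ {1}; common: ∅.
  x = 3: f ≡ 0 at y ∈ {1, 3}; g ≡ 0 at y ∈ ∅; common: ∅.
  x = 4: f ≡ 0 at y ∈ ∅; g ≡ 0 at y ∈ {2, 3}; common: ∅.
Collecting: common zeros = ∅, so the count is 0.
Comparison with the Bézout bound: 0 ≤ 4 = deg(f)·deg(g), as expected for curves with no common component (the affine F_5-count falls short of the bound because intersections may lie at infinity, over extension fields, or carry multiplicity).


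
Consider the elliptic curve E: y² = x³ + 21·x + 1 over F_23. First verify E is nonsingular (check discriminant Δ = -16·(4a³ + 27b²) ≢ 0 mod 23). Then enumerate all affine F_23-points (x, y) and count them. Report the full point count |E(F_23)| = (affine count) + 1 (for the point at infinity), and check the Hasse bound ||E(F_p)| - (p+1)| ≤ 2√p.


Affine points = {(0, 1), (0, 22), (1, 0), (5, 1), (5, 22), (7, 10), (7, 13), (12, 7), (12, 16), (14, 7), (14, 16), (17, 2), (17, 21), (18, 1), (18, 22), (20, 7), (20, 16), (22, 5), (22, 18)}; affine count = 19; |E(F_23)| = 20.

Discriminant check: Δ ∝ 4a³ + 27b² = 4·21³ + 27·1² = 4·9261 + 27·1 ≡ 18 (mod 23). Nonzero ⇒ E is nonsingular.
For each x ∈ F_23, compute rhs = x³ + 21·x + 1 mod 23, then count y ∈ F_23 with y² ≡ rhs.
  x = 0: rhs = 1, matching y values: 1, 22 (2 points).
  x = 1: rhs = 0, matching y values: 0 (1 points).
  x = 2: rhs = 5, matching y values: none (0 points).
  x = 3: rhs = 22, matching y values: none (0 points).
  x = 4: rhs = 11, matching y values: none (0 points).
  x = 5: rhs = 1, matching y values: 1, 22 (2 points).
  x = 6: rhs = 21, matching y values: none (0 points).
  x = 7: rhs = 8, matching y values: 10, 13 (2 points).
  x = 8: rhs = 14, matching y values: none (0 points).
  x = 9: rhs = 22, matching y values: none (0 points).
  x = 10: rhs = 15, matching y values: none (0 points).
  x = 11: rhs = 22, matching y values: none (0 points).
  x = 12: rhs = 3, matching y values: 7, 16 (2 points).
  x = 13: rhs = 10, matching y values: none (0 points).
  x = 14: rhs = 3, matching y values: 7, 16 (2 points).
  x = 15: rhs = 11, matching y values: none (0 points).
  x = 16: rhs = 17, matching y values: none (0 points).
  x = 17: rhs = 4, matching y values: 2, 21 (2 points).
  x = 18: rhs = 1, matching y values: 1, 22 (2 points).
  x = 19: rhs = 14, matching y values: none (0 points).
  x = 20: rhs = 3, matching y values: 7, 16 (2 points).
  x = 21: rhs = 20, matching y values: none (0 points).
  x = 22: rhs = 2, matching y values: 5, 18 (2 points).
Total affine count: 19.
Full point count |E(F_23)| = 19 + 1 = 20.
Hasse bound: |20 − (23+1)| = |-4| = 4 ≤ 2√23 ≈ 9.5917 ✓.


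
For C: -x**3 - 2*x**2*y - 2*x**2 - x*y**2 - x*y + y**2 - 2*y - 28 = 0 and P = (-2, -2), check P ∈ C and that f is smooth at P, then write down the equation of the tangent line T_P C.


Tangent line at P: -22*x - 20*y - 84 = 0.

Step 1: f(-2, -2) = 0, so P lies on C.
Step 2: partial derivatives
  f_x(x, y) = -3*x**2 - 4*x*y - 4*x - y**2 - y, f_y(x, y) = -2*x**2 - 2*x*y - x + 2*y - 2.
  f_x(P) = -22, f_y(P) = -20 (gradient nonzero, so P is smooth).
Step 3: tangent line at P: -22·(x − -2) + -20·(y − -2) = 0.
Expanding: -22*x - 20*y - 84 = 0.


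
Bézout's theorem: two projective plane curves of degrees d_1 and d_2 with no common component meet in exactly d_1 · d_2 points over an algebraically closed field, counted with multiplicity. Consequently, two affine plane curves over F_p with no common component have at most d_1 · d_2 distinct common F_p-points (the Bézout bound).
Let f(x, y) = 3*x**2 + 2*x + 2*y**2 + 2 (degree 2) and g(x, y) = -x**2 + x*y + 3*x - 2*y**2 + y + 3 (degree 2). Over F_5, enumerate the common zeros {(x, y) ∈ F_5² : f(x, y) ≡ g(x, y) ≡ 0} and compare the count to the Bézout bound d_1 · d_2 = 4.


Common zeros: {(2, 4)}; count = 1; Bézout bound = 4.

deg(f) = 2, deg(g) = 2, so Bézout bound = 4.
Scan x ∈ F_5. For each x, list the y ∈ F_5 with f(x, y) ≡ 0 and those with g(x, y) ≡ 0 (mod 5); the common zeros in that column are the intersection.
  x = 0: f ≡ 0 at y ∈ {2, 3}; g ≡ 0 at y ∈ {4}; common: ∅.
  x = 1: f ≡ 0 at y ∈ {2, 3}; g ≡ 0 at y ∈ {0, 1}; common: ∅.
  x = 2: f ≡ 0 at y ∈ {1, 4}; g ≡ 0 at y ∈ {0, 4}; common: {4}.
  x = 3: f ≡ 0 at y ∈ {0}; g ≡ 0 at y ∈ {1}; common: ∅.
  x = 4: f ≡ 0 at y ∈ {1, 4}; g ≡ 0 at y ∈ ∅; common: ∅.
Collecting: common zeros = {(2, 4)}, so the count is 1.
Comparison with the Bézout bound: 1 ≤ 4 = deg(f)·deg(g), as expected for curves with no common component (the affine F_5-count falls short of the bound because intersections may lie at infinity, over extension fields, or carry multiplicity).


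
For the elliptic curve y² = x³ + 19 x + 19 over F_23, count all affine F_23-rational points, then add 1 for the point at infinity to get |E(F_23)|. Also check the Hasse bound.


Affine points = {(1, 4), (1, 19), (5, 3), (5, 20), (6, 2), (6, 21), (7, 9), (7, 14), (8, 4), (8, 19), (10, 6), (10, 17), (11, 8), (11, 15), (13, 5), (13, 18), (14, 4), (14, 19), (16, 7), (16, 16), (18, 11), (18, 12), (20, 2), (20, 21)}; affine count = 24; |E(F_23)| = 25.

Discriminant check: Δ ∝ 4a³ + 27b² = 4·19³ + 27·19² = 4·6859 + 27·361 ≡ 15 (mod 23). Nonzero ⇒ E is nonsingular.
For each x ∈ F_23, compute rhs = x³ + 19·x + 19 mod 23, then count y ∈ F_23 with y² ≡ rhs.
  x = 0: rhs = 19, matching y values: none (0 points).
  x = 1: rhs = 16, matching y values: 4, 19 (2 points).
  x = 2: rhs = 19, matching y values: none (0 points).
  x = 3: rhs = 11, matching y values: none (0 points).
  x = 4: rhs = 21, matching y values: none (0 points).
  x = 5: rhs = 9, matching y values: 3, 20 (2 points).
  x = 6: rhs = 4, matching y values: 2, 21 (2 points).
  x = 7: rhs = 12, matching y values: 9, 14 (2 points).
  x = 8: rhs = 16, matching y values: 4, 19 (2 points).
  x = 9: rhs = 22, matching y values: none (0 points).
  x = 10: rhs = 13, matching y values: 6, 17 (2 points).
  x = 11: rhs = 18, matching y values: 8, 15 (2 points).
  x = 12: rhs = 20, matching y values: none (0 points).
  x = 13: rhs = 2, matching y values: 5, 18 (2 points).
  x = 14: rhs = 16, matching y values: 4, 19 (2 points).
  x = 15: rhs = 22, matching y values: none (0 points).
  x = 16: rhs = 3, matching y values: 7, 16 (2 points).
  x = 17: rhs = 11, matching y values: none (0 points).
  x = 18: rhs = 6, matching y values: 11, 12 (2 points).
  x = 19: rhs = 17, matching y values: none (0 points).
  x = 20: rhs = 4, matching y values: 2, 21 (2 points).
  x = 21: rhs = 19, matching y values: none (0 points).
  x = 22: rhs = 22, matching y values: none (0 points).
Total affine count: 24.
Full point count |E(F_23)| = 24 + 1 = 25.
Hasse bound: |25 − (23+1)| = |1| = 1 ≤ 2√23 ≈ 9.5917 ✓.


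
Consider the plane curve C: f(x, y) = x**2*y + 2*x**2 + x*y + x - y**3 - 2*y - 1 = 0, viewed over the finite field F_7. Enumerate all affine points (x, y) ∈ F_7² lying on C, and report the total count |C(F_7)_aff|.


Affine F_7-points: {(4, 0), (4, 2), (4, 5), (6, 0)}; count = 4.

For each of the 49 pairs (x, y) ∈ F_7², evaluate f(x, y) mod 7. Record the zeros.
  x = 0: [0↦6, 1↦3, 2↦1, 3↦1, 4↦4, 5↦4, 6↦2]  zeros at y ∈ ∅
  x = 1: [0↦2, 1↦1, 2↦1, 3↦3, 4↦1, 5↦3, 6↦3]  zeros at y ∈ ∅
  x = 2: [0↦2, 1↦5, 2↦2, 3↦1, 4↦3, 5↦2, 6↦6]  zeros at y ∈ ∅
  x = 3: [0↦6, 1↦1, 2↦4, 3↦2, 4↦3, 5↦1, 6↦4]  zeros at y ∈ ∅
  x = 4: [0↦0, 1↦3, 2↦0, 3↦6, 4↦1, 5↦0, 6↦4]  zeros at y ∈ {0, 2, 5}
  x = 5: [0↦5, 1↦4, 2↦4, 3↦6, 4↦4, 5↦6, 6↦6]  zeros at y ∈ ∅
  x = 6: [0↦0, 1↦4, 2↦2, 3↦2, 4↦5, 5↦5, 6↦3]  zeros at y ∈ {0}
Collecting zeros: affine points = {(4, 0), (4, 2), (4, 5), (6, 0)}.
Total count |C(F_7)_aff| = 4.


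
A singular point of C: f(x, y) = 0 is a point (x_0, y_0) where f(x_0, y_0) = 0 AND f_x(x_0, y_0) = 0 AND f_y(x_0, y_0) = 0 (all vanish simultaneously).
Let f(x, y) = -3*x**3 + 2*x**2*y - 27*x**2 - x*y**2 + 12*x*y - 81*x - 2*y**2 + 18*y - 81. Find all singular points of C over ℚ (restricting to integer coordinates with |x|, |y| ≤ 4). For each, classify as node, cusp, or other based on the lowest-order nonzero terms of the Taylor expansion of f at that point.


Singular points: {(-3, 0)}; classification: cusp.

Compute partial derivatives:
  f_x = -9*x**2 + 4*x*y - 54*x - y**2 + 12*y - 81.
  f_y = 2*x**2 - 2*x*y + 12*x - 4*y + 18.
Scan x_0 ∈ {−4, ..., 4}. For each x_0, f_y(x_0, y) is a polynomial in y; find its integer roots y ∈ {−4, ..., 4}, then test f_x and f at those candidates.
  x = -4: f_y(-4, y) = 4*y + 2; no integer root y with |y| ≤ 4.
  x = -3: f_y(-3, y) = 2*y; vanishes at y ∈ {0}. (-3, 0): f_x = 0, f = 0 — SINGULAR.
  x = -2: f_y(-2, y) = 2; no integer root y with |y| ≤ 4.
  x = -1: f_y(-1, y) = 8 - 2*y; vanishes at y ∈ {4}. (-1, 4): f_x = -20 ≠ 0.
  x = 0: f_y(0, y) = 18 - 4*y; no integer root y with |y| ≤ 4.
  x = 1: f_y(1, y) = 32 - 6*y; no integer root y with |y| ≤ 4.
  x = 2: f_y(2, y) = 50 - 8*y; no integer root y with |y| ≤ 4.
  x = 3: f_y(3, y) = 72 - 10*y; no integer root y with |y| ≤ 4.
  x = 4: f_y(4, y) = 98 - 12*y; no integer root y with |y| ≤ 4.
Only singular point on the grid: (-3, 0).
Classify: substitute x = -3 + u, y = 0 + v and expand: f = -3*u**3 + 2*u**2*v - u*v**2 + v**2.
No constant or linear terms (consistent with a singular point). Quadratic part: v**2. Cubic part: -3*u**3 + 2*u**2*v - u*v**2.
The quadratic part v**2 is a perfect square, so there is a single (double) tangent line v = 0, i.e. y = 0. Restricting the cubic part to that line (v = 0) leaves -3*u**3 ≠ 0, so f is not divisible by v and the branch is v² ≈ 3*u**3 to lowest order — this is a cusp.
Classification: cusp.


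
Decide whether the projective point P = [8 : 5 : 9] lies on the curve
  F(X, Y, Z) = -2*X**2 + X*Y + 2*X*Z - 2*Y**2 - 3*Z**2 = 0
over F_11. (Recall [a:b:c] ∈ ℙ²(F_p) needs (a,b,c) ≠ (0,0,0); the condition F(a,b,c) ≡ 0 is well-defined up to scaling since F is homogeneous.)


F(8,5,9) ≡ 5 (mod 11); P is NOT on the curve.

Evaluate F(8, 5, 9) term-by-term (mod 11).
  -2*X**2 ↦ -2·64·1·1 = -128
  X*Y ↦ 1·8·5·1 = 40
  2*X*Z ↦ 2·8·1·9 = 144
  -2*Y**2 ↦ -2·1·25·1 = -50
  -3*Z**2 ↦ -3·1·1·81 = -243
Sum: F(8, 5, 9) = (-128) + (40) + (144) + (-50) + (-243) = -237.
Reducing mod 11: -237 ≡ 5 (mod 11).
Since F(a, b, c) ≡ 5 ≠ 0 (mod 11), P does NOT lie on the curve.


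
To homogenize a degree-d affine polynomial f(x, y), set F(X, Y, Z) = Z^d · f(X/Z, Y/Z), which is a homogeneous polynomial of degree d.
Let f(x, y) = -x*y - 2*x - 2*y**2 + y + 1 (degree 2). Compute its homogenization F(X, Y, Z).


F(X, Y, Z) = -X*Y - 2*X*Z - 2*Y**2 + Y*Z + Z**2

deg(f) = 2.
Substitute x = X/Z, y = Y/Z into f, then multiply by Z^2.
  monomial -1·x^1·y^1 ↦ -1·X^1·Y^1·Z^0.
  monomial -2·x^1·y^0 ↦ -2·X^1·Y^0·Z^1.
  monomial -2·x^0·y^2 ↦ -2·X^0·Y^2·Z^0.
  monomial 1·x^0·y^1 ↦ 1·X^0·Y^1·Z^1.
  monomial 1·x^0·y^0 ↦ 1·X^0·Y^0·Z^2.
Collecting: F(X, Y, Z) = -X*Y - 2*X*Z - 2*Y**2 + Y*Z + Z**2.


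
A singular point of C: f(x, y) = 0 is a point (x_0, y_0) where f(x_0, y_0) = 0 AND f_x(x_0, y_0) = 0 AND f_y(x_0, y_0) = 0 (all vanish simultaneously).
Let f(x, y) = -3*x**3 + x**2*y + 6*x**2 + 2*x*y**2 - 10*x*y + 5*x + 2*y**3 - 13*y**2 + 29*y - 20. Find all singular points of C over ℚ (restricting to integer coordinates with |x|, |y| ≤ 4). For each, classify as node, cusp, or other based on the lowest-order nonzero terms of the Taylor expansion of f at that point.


Singular points: {(1, 2)}; classification: node.

Compute partial derivatives:
  f_x = -9*x**2 + 2*x*y + 12*x + 2*y**2 - 10*y + 5.
  f_y = x**2 + 4*x*y - 10*x + 6*y**2 - 26*y + 29.
Scan x_0 ∈ {−4, ..., 4}. For each x_0, f_y(x_0, y) is a polynomial in y; find its integer roots y ∈ {−4, ..., 4}, then test f_x and f at those candidates.
  x = -4: f_y(-4, y) = 6*y**2 - 42*y + 85; no integer root y with |y| ≤ 4.
  x = -3: f_y(-3, y) = 6*y**2 - 38*y + 68; no integer root y with |y| ≤ 4.
  x = -2: f_y(-2, y) = 6*y**2 - 34*y + 53; no integer root y with |y| ≤ 4.
  x = -1: f_y(-1, y) = 6*y**2 - 30*y + 40; no integer root y with |y| ≤ 4.
  x = 0: f_y(0, y) = 6*y**2 - 26*y + 29; no integer root y with |y| ≤ 4.
  x = 1: f_y(1, y) = 6*y**2 - 22*y + 20; vanishes at y ∈ {2}. (1, 2): f_x = 0, f = 0 — SINGULAR.
  x = 2: f_y(2, y) = 6*y**2 - 18*y + 13; no integer root y with |y| ≤ 4.
  x = 3: f_y(3, y) = 6*y**2 - 14*y + 8; vanishes at y ∈ {1}. (3, 1): f_x = -42 ≠ 0.
  x = 4: f_y(4, y) = 6*y**2 - 10*y + 5; no integer root y with |y| ≤ 4.
Only singular point on the grid: (1, 2).
Classify: substitute x = 1 + u, y = 2 + v and expand: f = -3*u**3 + u**2*v - u**2 + 2*u*v**2 + 2*v**3 + v**2.
No constant or linear terms (consistent with a singular point). Quadratic part: -u**2 + v**2. Cubic part: -3*u**3 + u**2*v + 2*u*v**2 + 2*v**3.
The quadratic part v**2 - u**2 = (v − u)(v + u) splits into two distinct linear factors, so there are two distinct tangent lines y − 2 = ±(x − 1) — this is a node (ordinary double point).
Classification: node.


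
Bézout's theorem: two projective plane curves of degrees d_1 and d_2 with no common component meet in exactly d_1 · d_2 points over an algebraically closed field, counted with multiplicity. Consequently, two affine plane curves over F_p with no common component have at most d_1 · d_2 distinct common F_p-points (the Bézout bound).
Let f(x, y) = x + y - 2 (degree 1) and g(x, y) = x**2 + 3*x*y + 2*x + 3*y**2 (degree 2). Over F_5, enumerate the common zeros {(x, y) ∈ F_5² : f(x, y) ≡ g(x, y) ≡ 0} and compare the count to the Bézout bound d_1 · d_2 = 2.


Common zeros: ∅; count = 0; Bézout bound = 2.

deg(f) = 1, deg(g) = 2, so Bézout bound = 2.
Scan x ∈ F_5. For each x, list the y ∈ F_5 with f(x, y) ≡ 0 and those with g(x, y) ≡ 0 (mod 5); the common zeros in that column are the intersection.
  x = 0: f ≡ 0 at y ∈ {2}; g ≡ 0 at y ∈ {0}; common: ∅.
  x = 1: f ≡ 0 at y ∈ {1}; g ≡ 0 at y ∈ ∅; common: ∅.
  x = 2: f ≡ 0 at y ∈ {0}; g ≡ 0 at y ∈ {4}; common: ∅.
  x = 3: f ≡ 0 at y ∈ {4}; g ≡ 0 at y ∈ {0, 2}; common: ∅.
  x = 4: f ≡ 0 at y ∈ {3}; g ≡ 0 at y ∈ {2, 4}; common: ∅.
Collecting: common zeros = ∅, so the count is 0.
Comparison with the Bézout bound: 0 ≤ 2 = deg(f)·deg(g), as expected for curves with no common component (the affine F_5-count falls short of the bound because intersections may lie at infinity, over extension fields, or carry multiplicity).


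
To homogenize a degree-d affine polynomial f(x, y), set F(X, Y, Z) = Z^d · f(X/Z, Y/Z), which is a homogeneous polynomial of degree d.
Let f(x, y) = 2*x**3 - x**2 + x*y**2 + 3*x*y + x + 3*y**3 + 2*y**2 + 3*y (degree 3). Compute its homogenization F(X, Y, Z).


F(X, Y, Z) = 2*X**3 - X**2*Z + X*Y**2 + 3*X*Y*Z + X*Z**2 + 3*Y**3 + 2*Y**2*Z + 3*Y*Z**2

deg(f) = 3.
Substitute x = X/Z, y = Y/Z into f, then multiply by Z^3.
  monomial 2·x^3·y^0 ↦ 2·X^3·Y^0·Z^0.
  monomial -1·x^2·y^0 ↦ -1·X^2·Y^0·Z^1.
  monomial 1·x^1·y^2 ↦ 1·X^1·Y^2·Z^0.
  monomial 3·x^1·y^1 ↦ 3·X^1·Y^1·Z^1.
  monomial 1·x^1·y^0 ↦ 1·X^1·Y^0·Z^2.
  monomial 3·x^0·y^3 ↦ 3·X^0·Y^3·Z^0.
  monomial 2·x^0·y^2 ↦ 2·X^0·Y^2·Z^1.
  monomial 3·x^0·y^1 ↦ 3·X^0·Y^1·Z^2.
Collecting: F(X, Y, Z) = 2*X**3 - X**2*Z + X*Y**2 + 3*X*Y*Z + X*Z**2 + 3*Y**3 + 2*Y**2*Z + 3*Y*Z**2.
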